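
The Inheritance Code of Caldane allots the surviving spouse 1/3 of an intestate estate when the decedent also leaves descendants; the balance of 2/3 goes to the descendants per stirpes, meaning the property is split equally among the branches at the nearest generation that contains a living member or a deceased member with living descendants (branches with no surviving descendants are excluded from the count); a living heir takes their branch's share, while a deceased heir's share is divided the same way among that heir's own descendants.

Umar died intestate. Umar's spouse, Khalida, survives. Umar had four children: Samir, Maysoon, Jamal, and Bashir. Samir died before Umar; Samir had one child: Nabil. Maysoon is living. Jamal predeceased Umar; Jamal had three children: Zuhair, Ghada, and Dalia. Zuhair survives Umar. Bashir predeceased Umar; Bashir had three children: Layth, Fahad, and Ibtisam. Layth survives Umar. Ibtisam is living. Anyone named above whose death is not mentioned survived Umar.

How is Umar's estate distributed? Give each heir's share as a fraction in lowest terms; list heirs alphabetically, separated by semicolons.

Khalida, as surviving spouse, takes 1/3.
The remaining 2/3 passes to Umar's descendants per stirpes.
The 2/3 is divided into 4 equal shares of 1/6 among Samir, Maysoon, Jamal, Bashir.
Samir predeceased; the 1/6 allotted to Samir's branch passes to Samir's issue by representation.
Nabil is the sole taker at this level and receives the full 1/6.
Maysoon is living and takes 1/6.
Jamal predeceased; the 1/6 allotted to Jamal's branch passes to Jamal's issue by representation.
The 1/6 is divided into 3 equal shares of 1/18 among Zuhair, Ghada, Dalia.
Zuhair is living and takes 1/18.
Ghada is living and takes 1/18.
Dalia is living and takes 1/18.
Bashir predeceased; the 1/6 allotted to Bashir's branch passes to Bashir's issue by representation.
The 1/6 is divided into 3 equal shares of 1/18 among Layth, Fahad, Ibtisam.
Layth is living and takes 1/18.
Fahad is living and takes 1/18.
Ibtisam is living and takes 1/18.

Dalia 1/18; Fahad 1/18; Ghada 1/18; Ibtisam 1/18; Khalida 1/3; Layth 1/18; Maysoon 1/6; Nabil 1/6; Zuhair 1/18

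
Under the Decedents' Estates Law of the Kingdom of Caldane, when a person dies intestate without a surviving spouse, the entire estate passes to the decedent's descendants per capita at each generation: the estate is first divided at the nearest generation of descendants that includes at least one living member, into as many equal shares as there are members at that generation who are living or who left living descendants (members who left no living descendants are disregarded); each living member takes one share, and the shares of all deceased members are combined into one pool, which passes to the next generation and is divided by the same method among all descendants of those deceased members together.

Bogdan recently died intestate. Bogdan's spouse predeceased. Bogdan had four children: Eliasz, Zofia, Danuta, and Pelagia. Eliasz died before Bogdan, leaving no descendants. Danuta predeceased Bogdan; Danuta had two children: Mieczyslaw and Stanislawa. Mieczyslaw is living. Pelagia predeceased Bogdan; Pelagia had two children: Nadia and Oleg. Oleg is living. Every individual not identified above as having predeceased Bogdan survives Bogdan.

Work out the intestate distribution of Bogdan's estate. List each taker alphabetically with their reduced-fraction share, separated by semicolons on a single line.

Mieczyslaw 1/6; Nadia 1/6; Oleg 1/6; Stanislawa 1/6; Zofia 1/3

There is no surviving spouse, so the entire estate passes to Bogdan's descendants per capita at each generation.
At generation 1 (Zofia, Danuta, Pelagia) there are 3 shares of (1)/3 = 1/3 each.
Living: Zofia — each takes 1/3.
Deceased: Danuta and Pelagia. Their combined 2/3 is pooled and carried to generation 2.
At generation 2 (Mieczyslaw, Stanislawa, Nadia, Oleg) there are 4 shares of (2/3)/4 = 1/6 each.
Living: Mieczyslaw, Stanislawa, Nadia, and Oleg — each takes 1/6.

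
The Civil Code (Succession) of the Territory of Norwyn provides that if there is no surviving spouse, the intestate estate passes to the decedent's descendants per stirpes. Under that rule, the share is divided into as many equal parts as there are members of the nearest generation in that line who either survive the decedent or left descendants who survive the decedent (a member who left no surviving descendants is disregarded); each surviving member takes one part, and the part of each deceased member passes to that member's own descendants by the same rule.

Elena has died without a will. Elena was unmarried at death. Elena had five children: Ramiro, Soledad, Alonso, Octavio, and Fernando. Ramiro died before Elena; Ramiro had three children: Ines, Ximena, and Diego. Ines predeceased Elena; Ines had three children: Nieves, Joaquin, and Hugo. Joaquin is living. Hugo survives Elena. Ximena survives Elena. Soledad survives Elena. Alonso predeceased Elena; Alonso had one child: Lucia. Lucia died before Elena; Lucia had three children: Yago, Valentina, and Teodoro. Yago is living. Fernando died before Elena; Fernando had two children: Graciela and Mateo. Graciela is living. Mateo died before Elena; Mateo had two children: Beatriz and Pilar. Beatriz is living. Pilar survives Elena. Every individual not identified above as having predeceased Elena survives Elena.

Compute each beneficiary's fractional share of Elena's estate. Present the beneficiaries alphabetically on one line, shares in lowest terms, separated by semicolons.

There is no surviving spouse, so the entire estate passes to Elena's descendants per stirpes.
The estate is divided into 5 equal shares of 1/5 among Ramiro, Soledad, Alonso, Octavio, Fernando.
Ramiro predeceased; the 1/5 allotted to Ramiro's branch passes to Ramiro's issue by representation.
The 1/5 is divided into 3 equal shares of 1/15 among Ines, Ximena, Diego.
Ines predeceased; the 1/15 allotted to Ines's branch passes to Ines's issue by representation.
The 1/15 is divided into 3 equal shares of 1/45 among Nieves, Joaquin, Hugo.
Nieves is living and takes 1/45.
Joaquin is living and takes 1/45.
Hugo is living and takes 1/45.
Ximena is living and takes 1/15.
Diego is living and takes 1/15.
Soledad is living and takes 1/5.
Alonso predeceased; the 1/5 allotted to Alonso's branch passes to Alonso's issue by representation.
Lucia's line is the sole branch at this level, so the full 1/5 passes to Lucia's issue by representation.
The 1/5 is divided into 3 equal shares of 1/15 among Yago, Valentina, Teodoro.
Yago is living and takes 1/15.
Valentina is living and takes 1/15.
Teodoro is living and takes 1/15.
Octavio is living and takes 1/5.
Fernando predeceased; the 1/5 allotted to Fernando's branch passes to Fernando's issue by representation.
The 1/5 is divided into 2 equal shares of 1/10 among Graciela, Mateo.
Graciela is living and takes 1/10.
Mateo predeceased; the 1/10 allotted to Mateo's branch passes to Mateo's issue by representation.
The 1/10 is divided into 2 equal shares of 1/20 among Beatriz, Pilar.
Beatriz is living and takes 1/20.
Pilar is living and takes 1/20.

Beatriz 1/20; Diego 1/15; Graciela 1/10; Hugo 1/45; Joaquin 1/45; Nieves 1/45; Octavio 1/5; Pilar 1/20; Soledad 1/5; Teodoro 1/15; Valentina 1/15; Ximena 1/15; Yago 1/15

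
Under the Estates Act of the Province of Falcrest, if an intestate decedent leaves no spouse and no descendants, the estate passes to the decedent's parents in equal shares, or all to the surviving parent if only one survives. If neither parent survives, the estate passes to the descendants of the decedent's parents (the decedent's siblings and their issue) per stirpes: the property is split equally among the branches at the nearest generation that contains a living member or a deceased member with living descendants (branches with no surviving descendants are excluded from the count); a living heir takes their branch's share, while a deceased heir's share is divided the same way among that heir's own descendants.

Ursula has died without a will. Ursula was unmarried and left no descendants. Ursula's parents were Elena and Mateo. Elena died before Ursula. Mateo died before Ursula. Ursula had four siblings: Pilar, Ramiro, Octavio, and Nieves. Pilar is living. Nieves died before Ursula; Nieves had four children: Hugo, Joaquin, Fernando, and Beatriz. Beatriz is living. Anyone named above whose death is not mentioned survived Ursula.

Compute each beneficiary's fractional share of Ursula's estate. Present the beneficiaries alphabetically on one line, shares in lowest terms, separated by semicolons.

Beatriz 1/16; Fernando 1/16; Hugo 1/16; Joaquin 1/16; Octavio 1/4; Pilar 1/4; Ramiro 1/4

Neither parent survives and there are no descendants, so the estate passes to Ursula's siblings and their issue per stirpes.
The estate is divided into 4 equal shares of 1/4 among Pilar, Ramiro, Octavio, Nieves.
Pilar is living and takes 1/4.
Ramiro is living and takes 1/4.
Octavio is living and takes 1/4.
Nieves predeceased; the 1/4 allotted to Nieves's branch passes to Nieves's issue by representation.
The 1/4 is divided into 4 equal shares of 1/16 among Hugo, Joaquin, Fernando, Beatriz.
Hugo is living and takes 1/16.
Joaquin is living and takes 1/16.
Fernando is living and takes 1/16.
Beatriz is living and takes 1/16.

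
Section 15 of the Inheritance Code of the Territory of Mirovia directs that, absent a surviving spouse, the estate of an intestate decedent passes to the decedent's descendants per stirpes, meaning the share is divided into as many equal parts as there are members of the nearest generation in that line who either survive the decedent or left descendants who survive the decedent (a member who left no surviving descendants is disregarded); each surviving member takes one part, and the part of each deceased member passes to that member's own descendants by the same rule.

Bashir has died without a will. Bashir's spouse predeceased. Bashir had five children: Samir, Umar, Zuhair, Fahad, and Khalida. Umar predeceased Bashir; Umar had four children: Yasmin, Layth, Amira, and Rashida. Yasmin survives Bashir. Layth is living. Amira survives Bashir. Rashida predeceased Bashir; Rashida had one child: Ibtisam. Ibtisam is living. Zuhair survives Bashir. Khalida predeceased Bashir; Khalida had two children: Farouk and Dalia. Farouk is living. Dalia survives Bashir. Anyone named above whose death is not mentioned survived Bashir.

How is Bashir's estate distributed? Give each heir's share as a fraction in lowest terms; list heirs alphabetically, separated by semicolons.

Amira 1/20; Dalia 1/10; Fahad 1/5; Farouk 1/10; Ibtisam 1/20; Layth 1/20; Samir 1/5; Yasmin 1/20; Zuhair 1/5

There is no surviving spouse, so the entire estate passes to Bashir's descendants per stirpes.
The estate is divided into 5 equal shares of 1/5 among Samir, Umar, Zuhair, Fahad, Khalida.
Samir is living and takes 1/5.
Umar predeceased; the 1/5 allotted to Umar's branch passes to Umar's issue by representation.
The 1/5 is divided into 4 equal shares of 1/20 among Yasmin, Layth, Amira, Rashida.
Yasmin is living and takes 1/20.
Layth is living and takes 1/20.
Amira is living and takes 1/20.
Rashida predeceased; the 1/20 allotted to Rashida's branch passes to Rashida's issue by representation.
Ibtisam is the sole taker at this level and receives the full 1/20.
Zuhair is living and takes 1/5.
Fahad is living and takes 1/5.
Khalida predeceased; the 1/5 allotted to Khalida's branch passes to Khalida's issue by representation.
The 1/5 is divided into 2 equal shares of 1/10 among Farouk, Dalia.
Farouk is living and takes 1/10.
Dalia is living and takes 1/10.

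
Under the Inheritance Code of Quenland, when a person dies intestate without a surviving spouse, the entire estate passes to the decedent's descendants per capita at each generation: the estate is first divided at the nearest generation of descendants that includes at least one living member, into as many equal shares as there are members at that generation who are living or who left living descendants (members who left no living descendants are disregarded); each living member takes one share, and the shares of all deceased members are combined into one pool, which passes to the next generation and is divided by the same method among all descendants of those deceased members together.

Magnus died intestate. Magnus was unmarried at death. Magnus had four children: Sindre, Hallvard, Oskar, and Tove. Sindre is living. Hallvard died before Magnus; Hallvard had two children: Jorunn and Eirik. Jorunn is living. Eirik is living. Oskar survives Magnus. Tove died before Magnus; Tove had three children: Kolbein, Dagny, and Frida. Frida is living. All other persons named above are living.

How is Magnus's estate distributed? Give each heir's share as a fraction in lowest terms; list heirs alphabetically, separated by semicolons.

There is no surviving spouse, so the entire estate passes to Magnus's descendants per capita at each generation.
At generation 1 (Sindre, Hallvard, Oskar, Tove) there are 4 shares of (1)/4 = 1/4 each.
Living: Sindre and Oskar — each takes 1/4.
Deceased: Hallvard and Tove. Their combined 1/2 is pooled and carried to generation 2.
At generation 2 (Jorunn, Eirik, Kolbein, Dagny, Frida) there are 5 shares of (1/2)/5 = 1/10 each.
Living: Jorunn, Eirik, Kolbein, Dagny, and Frida — each takes 1/10.

Dagny 1/10; Eirik 1/10; Frida 1/10; Jorunn 1/10; Kolbein 1/10; Oskar 1/4; Sindre 1/4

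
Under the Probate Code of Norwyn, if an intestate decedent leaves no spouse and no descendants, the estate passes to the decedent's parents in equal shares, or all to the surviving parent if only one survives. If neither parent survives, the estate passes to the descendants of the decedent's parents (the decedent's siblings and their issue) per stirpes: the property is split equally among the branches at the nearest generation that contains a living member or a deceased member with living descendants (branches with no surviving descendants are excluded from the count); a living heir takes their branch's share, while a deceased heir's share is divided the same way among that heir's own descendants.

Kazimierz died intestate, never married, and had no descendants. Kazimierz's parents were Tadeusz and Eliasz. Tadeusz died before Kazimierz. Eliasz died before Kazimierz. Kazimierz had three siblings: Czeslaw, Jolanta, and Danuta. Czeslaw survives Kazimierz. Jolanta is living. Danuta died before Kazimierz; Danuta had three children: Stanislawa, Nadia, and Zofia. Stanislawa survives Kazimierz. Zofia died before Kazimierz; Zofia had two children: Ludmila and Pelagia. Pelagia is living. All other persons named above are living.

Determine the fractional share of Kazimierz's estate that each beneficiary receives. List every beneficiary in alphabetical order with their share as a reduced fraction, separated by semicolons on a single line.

Czeslaw 1/3; Jolanta 1/3; Ludmila 1/18; Nadia 1/9; Pelagia 1/18; Stanislawa 1/9

Neither parent survives and there are no descendants, so the estate passes to Kazimierz's siblings and their issue per stirpes.
The estate is divided into 3 equal shares of 1/3 among Czeslaw, Jolanta, Danuta.
Czeslaw is living and takes 1/3.
Jolanta is living and takes 1/3.
Danuta predeceased; the 1/3 allotted to Danuta's branch passes to Danuta's issue by representation.
The 1/3 is divided into 3 equal shares of 1/9 among Stanislawa, Nadia, Zofia.
Stanislawa is living and takes 1/9.
Nadia is living and takes 1/9.
Zofia predeceased; the 1/9 allotted to Zofia's branch passes to Zofia's issue by representation.
The 1/9 is divided into 2 equal shares of 1/18 among Ludmila, Pelagia.
Ludmila is living and takes 1/18.
Pelagia is living and takes 1/18.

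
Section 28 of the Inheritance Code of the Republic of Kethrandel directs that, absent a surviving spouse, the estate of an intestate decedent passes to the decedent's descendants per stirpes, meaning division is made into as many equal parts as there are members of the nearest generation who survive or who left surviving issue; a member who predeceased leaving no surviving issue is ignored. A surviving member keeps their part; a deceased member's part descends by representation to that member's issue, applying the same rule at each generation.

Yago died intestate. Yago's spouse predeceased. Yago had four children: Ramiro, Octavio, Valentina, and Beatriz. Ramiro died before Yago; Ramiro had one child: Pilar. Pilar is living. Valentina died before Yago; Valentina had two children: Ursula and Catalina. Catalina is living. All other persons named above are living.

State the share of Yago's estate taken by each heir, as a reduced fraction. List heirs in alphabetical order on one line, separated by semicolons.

There is no surviving spouse, so the entire estate passes to Yago's descendants per stirpes.
The estate is divided into 4 equal shares of 1/4 among Ramiro, Octavio, Valentina, Beatriz.
Ramiro predeceased; the 1/4 allotted to Ramiro's branch passes to Ramiro's issue by representation.
Pilar is the sole taker at this level and receives the full 1/4.
Octavio is living and takes 1/4.
Valentina predeceased; the 1/4 allotted to Valentina's branch passes to Valentina's issue by representation.
The 1/4 is divided into 2 equal shares of 1/8 among Ursula, Catalina.
Ursula is living and takes 1/8.
Catalina is living and takes 1/8.
Beatriz is living and takes 1/4.

Beatriz 1/4; Catalina 1/8; Octavio 1/4; Pilar 1/4; Ursula 1/8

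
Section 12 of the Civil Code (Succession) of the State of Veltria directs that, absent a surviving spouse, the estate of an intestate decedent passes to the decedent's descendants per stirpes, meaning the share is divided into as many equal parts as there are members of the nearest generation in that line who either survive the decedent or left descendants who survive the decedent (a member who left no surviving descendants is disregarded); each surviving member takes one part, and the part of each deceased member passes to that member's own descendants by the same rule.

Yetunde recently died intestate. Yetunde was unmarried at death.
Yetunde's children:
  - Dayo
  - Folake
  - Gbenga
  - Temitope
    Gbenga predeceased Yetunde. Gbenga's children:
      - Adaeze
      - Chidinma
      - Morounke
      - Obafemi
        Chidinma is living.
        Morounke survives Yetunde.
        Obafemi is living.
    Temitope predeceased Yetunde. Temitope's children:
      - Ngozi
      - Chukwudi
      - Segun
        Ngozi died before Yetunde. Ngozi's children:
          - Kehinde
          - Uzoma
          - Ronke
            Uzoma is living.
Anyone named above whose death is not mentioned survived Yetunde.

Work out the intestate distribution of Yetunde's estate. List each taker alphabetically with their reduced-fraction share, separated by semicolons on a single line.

There is no surviving spouse, so the entire estate passes to Yetunde's descendants per stirpes.
The estate is divided into 4 equal shares of 1/4 among Dayo, Folake, Gbenga, Temitope.
Dayo is living and takes 1/4.
Folake is living and takes 1/4.
Gbenga predeceased; the 1/4 allotted to Gbenga's branch passes to Gbenga's issue by representation.
The 1/4 is divided into 4 equal shares of 1/16 among Adaeze, Chidinma, Morounke, Obafemi.
Adaeze is living and takes 1/16.
Chidinma is living and takes 1/16.
Morounke is living and takes 1/16.
Obafemi is living and takes 1/16.
Temitope predeceased; the 1/4 allotted to Temitope's branch passes to Temitope's issue by representation.
The 1/4 is divided into 3 equal shares of 1/12 among Ngozi, Chukwudi, Segun.
Ngozi predeceased; the 1/12 allotted to Ngozi's branch passes to Ngozi's issue by representation.
The 1/12 is divided into 3 equal shares of 1/36 among Kehinde, Uzoma, Ronke.
Kehinde is living and takes 1/36.
Uzoma is living and takes 1/36.
Ronke is living and takes 1/36.
Chukwudi is living and takes 1/12.
Segun is living and takes 1/12.

Adaeze 1/16; Chidinma 1/16; Chukwudi 1/12; Dayo 1/4; Folake 1/4; Kehinde 1/36; Morounke 1/16; Obafemi 1/16; Ronke 1/36; Segun 1/12; Uzoma 1/36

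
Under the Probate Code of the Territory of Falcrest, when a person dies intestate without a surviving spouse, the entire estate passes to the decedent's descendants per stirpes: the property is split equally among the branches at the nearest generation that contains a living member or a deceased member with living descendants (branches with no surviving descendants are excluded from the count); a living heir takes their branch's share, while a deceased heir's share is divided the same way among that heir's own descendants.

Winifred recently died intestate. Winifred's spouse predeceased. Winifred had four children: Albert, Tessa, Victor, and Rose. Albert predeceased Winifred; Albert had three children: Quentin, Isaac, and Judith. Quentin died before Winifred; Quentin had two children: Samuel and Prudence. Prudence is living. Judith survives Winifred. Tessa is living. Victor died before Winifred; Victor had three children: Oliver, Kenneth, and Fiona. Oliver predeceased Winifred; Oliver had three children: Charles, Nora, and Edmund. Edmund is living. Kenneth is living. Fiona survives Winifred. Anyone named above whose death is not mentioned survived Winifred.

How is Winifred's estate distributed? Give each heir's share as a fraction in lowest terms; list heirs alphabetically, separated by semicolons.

There is no surviving spouse, so the entire estate passes to Winifred's descendants per stirpes.
The estate is divided into 4 equal shares of 1/4 among Albert, Tessa, Victor, Rose.
Albert predeceased; the 1/4 allotted to Albert's branch passes to Albert's issue by representation.
The 1/4 is divided into 3 equal shares of 1/12 among Quentin, Isaac, Judith.
Quentin predeceased; the 1/12 allotted to Quentin's branch passes to Quentin's issue by representation.
The 1/12 is divided into 2 equal shares of 1/24 among Samuel, Prudence.
Samuel is living and takes 1/24.
Prudence is living and takes 1/24.
Isaac is living and takes 1/12.
Judith is living and takes 1/12.
Tessa is living and takes 1/4.
Victor predeceased; the 1/4 allotted to Victor's branch passes to Victor's issue by representation.
The 1/4 is divided into 3 equal shares of 1/12 among Oliver, Kenneth, Fiona.
Oliver predeceased; the 1/12 allotted to Oliver's branch passes to Oliver's issue by representation.
The 1/12 is divided into 3 equal shares of 1/36 among Charles, Nora, Edmund.
Charles is living and takes 1/36.
Nora is living and takes 1/36.
Edmund is living and takes 1/36.
Kenneth is living and takes 1/12.
Fiona is living and takes 1/12.
Rose is living and takes 1/4.

Charles 1/36; Edmund 1/36; Fiona 1/12; Isaac 1/12; Judith 1/12; Kenneth 1/12; Nora 1/36; Prudence 1/24; Rose 1/4; Samuel 1/24; Tessa 1/4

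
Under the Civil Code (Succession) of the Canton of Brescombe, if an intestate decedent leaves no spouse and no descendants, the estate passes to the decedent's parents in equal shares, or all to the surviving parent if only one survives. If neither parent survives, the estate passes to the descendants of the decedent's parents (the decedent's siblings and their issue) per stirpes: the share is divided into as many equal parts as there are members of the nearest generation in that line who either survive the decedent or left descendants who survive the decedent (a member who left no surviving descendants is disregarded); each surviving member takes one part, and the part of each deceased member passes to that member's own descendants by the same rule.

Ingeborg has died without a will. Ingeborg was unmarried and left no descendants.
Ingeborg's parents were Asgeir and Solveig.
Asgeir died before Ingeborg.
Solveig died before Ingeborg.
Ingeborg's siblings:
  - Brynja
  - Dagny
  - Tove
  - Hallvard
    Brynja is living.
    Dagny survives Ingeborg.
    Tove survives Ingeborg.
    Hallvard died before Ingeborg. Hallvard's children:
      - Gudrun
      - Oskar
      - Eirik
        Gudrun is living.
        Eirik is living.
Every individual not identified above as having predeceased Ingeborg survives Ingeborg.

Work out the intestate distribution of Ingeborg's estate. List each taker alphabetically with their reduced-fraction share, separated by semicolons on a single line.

Brynja 1/4; Dagny 1/4; Eirik 1/12; Gudrun 1/12; Oskar 1/12; Tove 1/4

Neither parent survives and there are no descendants, so the estate passes to Ingeborg's siblings and their issue per stirpes.
The estate is divided into 4 equal shares of 1/4 among Brynja, Dagny, Tove, Hallvard.
Brynja is living and takes 1/4.
Dagny is living and takes 1/4.
Tove is living and takes 1/4.
Hallvard predeceased; the 1/4 allotted to Hallvard's branch passes to Hallvard's issue by representation.
The 1/4 is divided into 3 equal shares of 1/12 among Gudrun, Oskar, Eirik.
Gudrun is living and takes 1/12.
Oskar is living and takes 1/12.
Eirik is living and takes 1/12.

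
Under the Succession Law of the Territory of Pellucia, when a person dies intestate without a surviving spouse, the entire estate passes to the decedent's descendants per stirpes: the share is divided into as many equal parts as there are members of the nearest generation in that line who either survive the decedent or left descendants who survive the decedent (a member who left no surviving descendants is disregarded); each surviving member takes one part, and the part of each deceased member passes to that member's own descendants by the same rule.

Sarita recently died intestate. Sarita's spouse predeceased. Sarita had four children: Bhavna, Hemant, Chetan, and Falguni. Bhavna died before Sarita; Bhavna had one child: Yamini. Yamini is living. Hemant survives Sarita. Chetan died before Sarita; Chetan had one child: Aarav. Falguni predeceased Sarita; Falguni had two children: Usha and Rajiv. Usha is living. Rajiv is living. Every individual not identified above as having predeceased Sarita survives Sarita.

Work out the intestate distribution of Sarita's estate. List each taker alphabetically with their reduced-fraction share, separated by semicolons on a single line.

Aarav 1/4; Hemant 1/4; Rajiv 1/8; Usha 1/8; Yamini 1/4

There is no surviving spouse, so the entire estate passes to Sarita's descendants per stirpes.
The estate is divided into 4 equal shares of 1/4 among Bhavna, Hemant, Chetan, Falguni.
Bhavna predeceased; the 1/4 allotted to Bhavna's branch passes to Bhavna's issue by representation.
Yamini is the sole taker at this level and receives the full 1/4.
Hemant is living and takes 1/4.
Chetan predeceased; the 1/4 allotted to Chetan's branch passes to Chetan's issue by representation.
Aarav is the sole taker at this level and receives the full 1/4.
Falguni predeceased; the 1/4 allotted to Falguni's branch passes to Falguni's issue by representation.
The 1/4 is divided into 2 equal shares of 1/8 among Usha, Rajiv.
Usha is living and takes 1/8.
Rajiv is living and takes 1/8.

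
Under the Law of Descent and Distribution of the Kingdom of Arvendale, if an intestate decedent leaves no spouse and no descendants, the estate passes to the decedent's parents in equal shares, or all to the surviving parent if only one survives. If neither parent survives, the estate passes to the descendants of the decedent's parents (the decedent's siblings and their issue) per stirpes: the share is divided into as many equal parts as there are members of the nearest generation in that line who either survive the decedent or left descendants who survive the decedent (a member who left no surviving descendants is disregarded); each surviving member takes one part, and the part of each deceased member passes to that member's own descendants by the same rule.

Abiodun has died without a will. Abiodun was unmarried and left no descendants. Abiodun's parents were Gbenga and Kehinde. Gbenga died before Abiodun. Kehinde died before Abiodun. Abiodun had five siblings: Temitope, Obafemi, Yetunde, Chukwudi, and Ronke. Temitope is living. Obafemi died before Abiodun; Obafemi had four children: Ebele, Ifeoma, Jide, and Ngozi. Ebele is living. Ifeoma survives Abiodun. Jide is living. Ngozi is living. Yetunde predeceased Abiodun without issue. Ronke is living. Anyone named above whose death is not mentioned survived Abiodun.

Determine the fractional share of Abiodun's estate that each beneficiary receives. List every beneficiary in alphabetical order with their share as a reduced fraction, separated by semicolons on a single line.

Neither parent survives and there are no descendants, so the estate passes to Abiodun's siblings and their issue per stirpes.
Yetunde left no surviving issue, so that branch lapses and is disregarded.
The estate is divided into 4 equal shares of 1/4 among Temitope, Obafemi, Chukwudi, Ronke.
Temitope is living and takes 1/4.
Obafemi predeceased; the 1/4 allotted to Obafemi's branch passes to Obafemi's issue by representation.
The 1/4 is divided into 4 equal shares of 1/16 among Ebele, Ifeoma, Jide, Ngozi.
Ebele is living and takes 1/16.
Ifeoma is living and takes 1/16.
Jide is living and takes 1/16.
Ngozi is living and takes 1/16.
Chukwudi is living and takes 1/4.
Ronke is living and takes 1/4.

Chukwudi 1/4; Ebele 1/16; Ifeoma 1/16; Jide 1/16; Ngozi 1/16; Ronke 1/4; Temitope 1/4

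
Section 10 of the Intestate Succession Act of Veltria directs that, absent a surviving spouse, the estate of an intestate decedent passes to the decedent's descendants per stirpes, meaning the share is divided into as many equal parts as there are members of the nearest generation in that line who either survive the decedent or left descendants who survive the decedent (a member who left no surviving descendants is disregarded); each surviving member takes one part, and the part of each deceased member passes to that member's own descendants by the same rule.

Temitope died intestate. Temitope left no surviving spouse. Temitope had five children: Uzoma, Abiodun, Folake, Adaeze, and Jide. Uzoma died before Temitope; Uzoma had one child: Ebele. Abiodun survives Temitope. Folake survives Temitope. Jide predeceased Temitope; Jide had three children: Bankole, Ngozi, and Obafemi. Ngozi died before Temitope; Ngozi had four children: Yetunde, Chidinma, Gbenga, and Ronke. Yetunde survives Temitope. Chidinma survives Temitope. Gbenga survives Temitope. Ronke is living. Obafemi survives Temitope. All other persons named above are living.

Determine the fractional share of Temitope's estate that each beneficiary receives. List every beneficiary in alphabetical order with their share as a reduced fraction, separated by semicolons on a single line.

There is no surviving spouse, so the entire estate passes to Temitope's descendants per stirpes.
The estate is divided into 5 equal shares of 1/5 among Uzoma, Abiodun, Folake, Adaeze, Jide.
Uzoma predeceased; the 1/5 allotted to Uzoma's branch passes to Uzoma's issue by representation.
Ebele is the sole taker at this level and receives the full 1/5.
Abiodun is living and takes 1/5.
Folake is living and takes 1/5.
Adaeze is living and takes 1/5.
Jide predeceased; the 1/5 allotted to Jide's branch passes to Jide's issue by representation.
The 1/5 is divided into 3 equal shares of 1/15 among Bankole, Ngozi, Obafemi.
Bankole is living and takes 1/15.
Ngozi predeceased; the 1/15 allotted to Ngozi's branch passes to Ngozi's issue by representation.
The 1/15 is divided into 4 equal shares of 1/60 among Yetunde, Chidinma, Gbenga, Ronke.
Yetunde is living and takes 1/60.
Chidinma is living and takes 1/60.
Gbenga is living and takes 1/60.
Ronke is living and takes 1/60.
Obafemi is living and takes 1/15.

Abiodun 1/5; Adaeze 1/5; Bankole 1/15; Chidinma 1/60; Ebele 1/5; Folake 1/5; Gbenga 1/60; Obafemi 1/15; Ronke 1/60; Yetunde 1/60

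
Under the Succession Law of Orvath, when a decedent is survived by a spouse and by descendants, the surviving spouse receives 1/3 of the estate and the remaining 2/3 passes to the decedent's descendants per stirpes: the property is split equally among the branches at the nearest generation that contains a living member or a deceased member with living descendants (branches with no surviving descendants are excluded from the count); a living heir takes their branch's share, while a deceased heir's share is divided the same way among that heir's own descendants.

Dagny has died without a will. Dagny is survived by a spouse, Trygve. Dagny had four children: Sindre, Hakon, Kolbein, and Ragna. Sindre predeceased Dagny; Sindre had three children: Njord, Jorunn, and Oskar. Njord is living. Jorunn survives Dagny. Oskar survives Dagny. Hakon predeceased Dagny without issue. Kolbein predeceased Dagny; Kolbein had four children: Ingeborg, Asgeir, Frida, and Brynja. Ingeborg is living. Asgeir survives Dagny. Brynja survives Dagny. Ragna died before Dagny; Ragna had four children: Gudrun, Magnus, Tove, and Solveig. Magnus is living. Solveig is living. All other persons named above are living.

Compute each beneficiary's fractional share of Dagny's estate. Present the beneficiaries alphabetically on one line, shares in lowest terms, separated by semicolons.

Asgeir 1/18; Brynja 1/18; Frida 1/18; Gudrun 1/18; Ingeborg 1/18; Jorunn 2/27; Magnus 1/18; Njord 2/27; Oskar 2/27; Solveig 1/18; Tove 1/18; Trygve 1/3

Trygve, as surviving spouse, takes 1/3.
The remaining 2/3 passes to Dagny's descendants per stirpes.
Hakon left no surviving issue, so that branch lapses and is disregarded.
The 2/3 is divided into 3 equal shares of 2/9 among Sindre, Kolbein, Ragna.
Sindre predeceased; the 2/9 allotted to Sindre's branch passes to Sindre's issue by representation.
The 2/9 is divided into 3 equal shares of 2/27 among Njord, Jorunn, Oskar.
Njord is living and takes 2/27.
Jorunn is living and takes 2/27.
Oskar is living and takes 2/27.
Kolbein predeceased; the 2/9 allotted to Kolbein's branch passes to Kolbein's issue by representation.
The 2/9 is divided into 4 equal shares of 1/18 among Ingeborg, Asgeir, Frida, Brynja.
Ingeborg is living and takes 1/18.
Asgeir is living and takes 1/18.
Frida is living and takes 1/18.
Brynja is living and takes 1/18.
Ragna predeceased; the 2/9 allotted to Ragna's branch passes to Ragna's issue by representation.
The 2/9 is divided into 4 equal shares of 1/18 among Gudrun, Magnus, Tove, Solveig.
Gudrun is living and takes 1/18.
Magnus is living and takes 1/18.
Tove is living and takes 1/18.
Solveig is living and takes 1/18.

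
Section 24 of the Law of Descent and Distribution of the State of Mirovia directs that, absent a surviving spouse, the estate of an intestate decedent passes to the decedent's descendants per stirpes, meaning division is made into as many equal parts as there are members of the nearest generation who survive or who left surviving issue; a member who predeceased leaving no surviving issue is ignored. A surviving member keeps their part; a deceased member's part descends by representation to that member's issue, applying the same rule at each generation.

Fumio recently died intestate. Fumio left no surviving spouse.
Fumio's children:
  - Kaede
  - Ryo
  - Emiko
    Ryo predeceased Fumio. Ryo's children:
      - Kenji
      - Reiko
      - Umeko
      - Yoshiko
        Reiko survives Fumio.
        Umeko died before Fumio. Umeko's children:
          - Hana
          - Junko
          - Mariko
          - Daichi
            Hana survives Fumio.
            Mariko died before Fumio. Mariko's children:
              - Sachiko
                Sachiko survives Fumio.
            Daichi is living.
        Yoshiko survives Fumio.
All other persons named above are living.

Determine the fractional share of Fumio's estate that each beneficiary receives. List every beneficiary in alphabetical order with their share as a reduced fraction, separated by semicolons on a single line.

There is no surviving spouse, so the entire estate passes to Fumio's descendants per stirpes.
The estate is divided into 3 equal shares of 1/3 among Kaede, Ryo, Emiko.
Kaede is living and takes 1/3.
Ryo predeceased; the 1/3 allotted to Ryo's branch passes to Ryo's issue by representation.
The 1/3 is divided into 4 equal shares of 1/12 among Kenji, Reiko, Umeko, Yoshiko.
Kenji is living and takes 1/12.
Reiko is living and takes 1/12.
Umeko predeceased; the 1/12 allotted to Umeko's branch passes to Umeko's issue by representation.
The 1/12 is divided into 4 equal shares of 1/48 among Hana, Junko, Mariko, Daichi.
Hana is living and takes 1/48.
Junko is living and takes 1/48.
Mariko predeceased; the 1/48 allotted to Mariko's branch passes to Mariko's issue by representation.
Sachiko is the sole taker at this level and receives the full 1/48.
Daichi is living and takes 1/48.
Yoshiko is living and takes 1/12.
Emiko is living and takes 1/3.

Daichi 1/48; Emiko 1/3; Hana 1/48; Junko 1/48; Kaede 1/3; Kenji 1/12; Reiko 1/12; Sachiko 1/48; Yoshiko 1/12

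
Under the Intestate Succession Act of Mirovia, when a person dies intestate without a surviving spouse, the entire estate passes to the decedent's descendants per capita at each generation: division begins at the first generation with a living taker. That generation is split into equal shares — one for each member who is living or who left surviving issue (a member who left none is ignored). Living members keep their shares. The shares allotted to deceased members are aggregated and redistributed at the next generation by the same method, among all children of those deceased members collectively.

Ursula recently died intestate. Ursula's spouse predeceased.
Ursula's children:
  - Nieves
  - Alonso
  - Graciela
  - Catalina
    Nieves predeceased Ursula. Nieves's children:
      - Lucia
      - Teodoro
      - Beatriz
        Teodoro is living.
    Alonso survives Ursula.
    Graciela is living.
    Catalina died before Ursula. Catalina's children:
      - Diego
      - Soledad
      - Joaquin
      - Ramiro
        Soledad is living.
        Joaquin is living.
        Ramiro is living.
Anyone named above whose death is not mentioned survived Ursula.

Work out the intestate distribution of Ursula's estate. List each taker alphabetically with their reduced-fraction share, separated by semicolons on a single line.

Alonso 1/4; Beatriz 1/14; Diego 1/14; Graciela 1/4; Joaquin 1/14; Lucia 1/14; Ramiro 1/14; Soledad 1/14; Teodoro 1/14

There is no surviving spouse, so the entire estate passes to Ursula's descendants per capita at each generation.
At generation 1 (Nieves, Alonso, Graciela, Catalina) there are 4 shares of (1)/4 = 1/4 each.
Living: Alonso and Graciela — each takes 1/4.
Deceased: Nieves and Catalina. Their combined 1/2 is pooled and carried to generation 2.
At generation 2 (Lucia, Teodoro, Beatriz, Diego, Soledad, Joaquin, Ramiro) there are 7 shares of (1/2)/7 = 1/14 each.
Living: Lucia, Teodoro, Beatriz, Diego, Soledad, Joaquin, and Ramiro — each takes 1/14.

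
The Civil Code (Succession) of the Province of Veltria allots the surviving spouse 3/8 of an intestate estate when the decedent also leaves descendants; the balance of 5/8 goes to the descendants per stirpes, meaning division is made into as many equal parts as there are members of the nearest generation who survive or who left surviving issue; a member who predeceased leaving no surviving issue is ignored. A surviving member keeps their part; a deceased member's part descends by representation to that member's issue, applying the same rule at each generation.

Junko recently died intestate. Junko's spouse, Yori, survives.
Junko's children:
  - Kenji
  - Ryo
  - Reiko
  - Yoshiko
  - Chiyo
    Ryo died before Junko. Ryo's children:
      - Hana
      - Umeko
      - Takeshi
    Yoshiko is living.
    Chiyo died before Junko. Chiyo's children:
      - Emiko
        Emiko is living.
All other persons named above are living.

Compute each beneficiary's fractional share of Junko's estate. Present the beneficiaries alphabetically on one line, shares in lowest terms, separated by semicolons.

Emiko 1/8; Hana 1/24; Kenji 1/8; Reiko 1/8; Takeshi 1/24; Umeko 1/24; Yori 3/8; Yoshiko 1/8

Yori, as surviving spouse, takes 3/8.
The remaining 5/8 passes to Junko's descendants per stirpes.
The 5/8 is divided into 5 equal shares of 1/8 among Kenji, Ryo, Reiko, Yoshiko, Chiyo.
Kenji is living and takes 1/8.
Ryo predeceased; the 1/8 allotted to Ryo's branch passes to Ryo's issue by representation.
The 1/8 is divided into 3 equal shares of 1/24 among Hana, Umeko, Takeshi.
Hana is living and takes 1/24.
Umeko is living and takes 1/24.
Takeshi is living and takes 1/24.
Reiko is living and takes 1/8.
Yoshiko is living and takes 1/8.
Chiyo predeceased; the 1/8 allotted to Chiyo's branch passes to Chiyo's issue by representation.
Emiko is the sole taker at this level and receives the full 1/8.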